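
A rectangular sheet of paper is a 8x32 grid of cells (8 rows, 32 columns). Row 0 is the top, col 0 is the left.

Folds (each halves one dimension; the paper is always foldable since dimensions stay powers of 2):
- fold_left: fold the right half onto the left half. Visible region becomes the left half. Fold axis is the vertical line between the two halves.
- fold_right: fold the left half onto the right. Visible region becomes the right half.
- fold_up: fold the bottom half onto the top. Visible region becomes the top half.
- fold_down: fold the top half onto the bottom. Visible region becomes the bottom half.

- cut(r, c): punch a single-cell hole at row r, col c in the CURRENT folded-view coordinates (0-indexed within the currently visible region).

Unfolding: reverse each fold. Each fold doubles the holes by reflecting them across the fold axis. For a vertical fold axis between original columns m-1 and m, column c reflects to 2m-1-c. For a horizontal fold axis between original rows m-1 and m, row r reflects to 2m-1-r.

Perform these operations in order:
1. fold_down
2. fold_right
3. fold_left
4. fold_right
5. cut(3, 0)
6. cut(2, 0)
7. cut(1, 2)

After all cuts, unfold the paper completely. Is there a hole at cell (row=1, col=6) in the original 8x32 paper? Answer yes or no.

Op 1 fold_down: fold axis h@4; visible region now rows[4,8) x cols[0,32) = 4x32
Op 2 fold_right: fold axis v@16; visible region now rows[4,8) x cols[16,32) = 4x16
Op 3 fold_left: fold axis v@24; visible region now rows[4,8) x cols[16,24) = 4x8
Op 4 fold_right: fold axis v@20; visible region now rows[4,8) x cols[20,24) = 4x4
Op 5 cut(3, 0): punch at orig (7,20); cuts so far [(7, 20)]; region rows[4,8) x cols[20,24) = 4x4
Op 6 cut(2, 0): punch at orig (6,20); cuts so far [(6, 20), (7, 20)]; region rows[4,8) x cols[20,24) = 4x4
Op 7 cut(1, 2): punch at orig (5,22); cuts so far [(5, 22), (6, 20), (7, 20)]; region rows[4,8) x cols[20,24) = 4x4
Unfold 1 (reflect across v@20): 6 holes -> [(5, 17), (5, 22), (6, 19), (6, 20), (7, 19), (7, 20)]
Unfold 2 (reflect across v@24): 12 holes -> [(5, 17), (5, 22), (5, 25), (5, 30), (6, 19), (6, 20), (6, 27), (6, 28), (7, 19), (7, 20), (7, 27), (7, 28)]
Unfold 3 (reflect across v@16): 24 holes -> [(5, 1), (5, 6), (5, 9), (5, 14), (5, 17), (5, 22), (5, 25), (5, 30), (6, 3), (6, 4), (6, 11), (6, 12), (6, 19), (6, 20), (6, 27), (6, 28), (7, 3), (7, 4), (7, 11), (7, 12), (7, 19), (7, 20), (7, 27), (7, 28)]
Unfold 4 (reflect across h@4): 48 holes -> [(0, 3), (0, 4), (0, 11), (0, 12), (0, 19), (0, 20), (0, 27), (0, 28), (1, 3), (1, 4), (1, 11), (1, 12), (1, 19), (1, 20), (1, 27), (1, 28), (2, 1), (2, 6), (2, 9), (2, 14), (2, 17), (2, 22), (2, 25), (2, 30), (5, 1), (5, 6), (5, 9), (5, 14), (5, 17), (5, 22), (5, 25), (5, 30), (6, 3), (6, 4), (6, 11), (6, 12), (6, 19), (6, 20), (6, 27), (6, 28), (7, 3), (7, 4), (7, 11), (7, 12), (7, 19), (7, 20), (7, 27), (7, 28)]
Holes: [(0, 3), (0, 4), (0, 11), (0, 12), (0, 19), (0, 20), (0, 27), (0, 28), (1, 3), (1, 4), (1, 11), (1, 12), (1, 19), (1, 20), (1, 27), (1, 28), (2, 1), (2, 6), (2, 9), (2, 14), (2, 17), (2, 22), (2, 25), (2, 30), (5, 1), (5, 6), (5, 9), (5, 14), (5, 17), (5, 22), (5, 25), (5, 30), (6, 3), (6, 4), (6, 11), (6, 12), (6, 19), (6, 20), (6, 27), (6, 28), (7, 3), (7, 4), (7, 11), (7, 12), (7, 19), (7, 20), (7, 27), (7, 28)]

Answer: no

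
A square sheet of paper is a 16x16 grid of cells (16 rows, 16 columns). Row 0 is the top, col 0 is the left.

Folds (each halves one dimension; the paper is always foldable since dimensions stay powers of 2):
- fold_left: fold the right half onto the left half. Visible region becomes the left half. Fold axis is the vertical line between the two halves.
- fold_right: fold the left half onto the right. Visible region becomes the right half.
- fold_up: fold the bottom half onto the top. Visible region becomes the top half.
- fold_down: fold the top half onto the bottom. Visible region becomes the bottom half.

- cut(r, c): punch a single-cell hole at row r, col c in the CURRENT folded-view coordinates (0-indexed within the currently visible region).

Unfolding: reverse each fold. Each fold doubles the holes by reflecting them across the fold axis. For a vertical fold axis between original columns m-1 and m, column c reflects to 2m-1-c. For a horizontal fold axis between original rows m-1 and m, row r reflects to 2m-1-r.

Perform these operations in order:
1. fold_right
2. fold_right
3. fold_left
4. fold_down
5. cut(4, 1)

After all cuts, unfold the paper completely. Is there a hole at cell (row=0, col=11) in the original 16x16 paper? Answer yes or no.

Answer: no

Derivation:
Op 1 fold_right: fold axis v@8; visible region now rows[0,16) x cols[8,16) = 16x8
Op 2 fold_right: fold axis v@12; visible region now rows[0,16) x cols[12,16) = 16x4
Op 3 fold_left: fold axis v@14; visible region now rows[0,16) x cols[12,14) = 16x2
Op 4 fold_down: fold axis h@8; visible region now rows[8,16) x cols[12,14) = 8x2
Op 5 cut(4, 1): punch at orig (12,13); cuts so far [(12, 13)]; region rows[8,16) x cols[12,14) = 8x2
Unfold 1 (reflect across h@8): 2 holes -> [(3, 13), (12, 13)]
Unfold 2 (reflect across v@14): 4 holes -> [(3, 13), (3, 14), (12, 13), (12, 14)]
Unfold 3 (reflect across v@12): 8 holes -> [(3, 9), (3, 10), (3, 13), (3, 14), (12, 9), (12, 10), (12, 13), (12, 14)]
Unfold 4 (reflect across v@8): 16 holes -> [(3, 1), (3, 2), (3, 5), (3, 6), (3, 9), (3, 10), (3, 13), (3, 14), (12, 1), (12, 2), (12, 5), (12, 6), (12, 9), (12, 10), (12, 13), (12, 14)]
Holes: [(3, 1), (3, 2), (3, 5), (3, 6), (3, 9), (3, 10), (3, 13), (3, 14), (12, 1), (12, 2), (12, 5), (12, 6), (12, 9), (12, 10), (12, 13), (12, 14)]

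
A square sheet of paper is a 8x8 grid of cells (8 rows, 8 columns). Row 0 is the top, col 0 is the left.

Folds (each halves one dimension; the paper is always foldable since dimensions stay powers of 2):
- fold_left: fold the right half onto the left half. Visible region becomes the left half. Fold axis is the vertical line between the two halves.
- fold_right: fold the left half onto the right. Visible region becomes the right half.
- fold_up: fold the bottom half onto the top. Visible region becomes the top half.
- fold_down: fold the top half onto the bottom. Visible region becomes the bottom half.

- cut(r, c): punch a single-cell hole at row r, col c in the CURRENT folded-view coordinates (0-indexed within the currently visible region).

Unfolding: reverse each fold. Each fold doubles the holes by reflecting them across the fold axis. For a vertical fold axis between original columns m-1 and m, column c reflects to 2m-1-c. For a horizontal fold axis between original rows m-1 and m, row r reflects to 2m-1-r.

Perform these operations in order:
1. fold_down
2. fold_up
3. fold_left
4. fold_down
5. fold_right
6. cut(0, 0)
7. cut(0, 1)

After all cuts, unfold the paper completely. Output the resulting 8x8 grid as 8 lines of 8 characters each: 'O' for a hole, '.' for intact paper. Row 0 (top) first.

Op 1 fold_down: fold axis h@4; visible region now rows[4,8) x cols[0,8) = 4x8
Op 2 fold_up: fold axis h@6; visible region now rows[4,6) x cols[0,8) = 2x8
Op 3 fold_left: fold axis v@4; visible region now rows[4,6) x cols[0,4) = 2x4
Op 4 fold_down: fold axis h@5; visible region now rows[5,6) x cols[0,4) = 1x4
Op 5 fold_right: fold axis v@2; visible region now rows[5,6) x cols[2,4) = 1x2
Op 6 cut(0, 0): punch at orig (5,2); cuts so far [(5, 2)]; region rows[5,6) x cols[2,4) = 1x2
Op 7 cut(0, 1): punch at orig (5,3); cuts so far [(5, 2), (5, 3)]; region rows[5,6) x cols[2,4) = 1x2
Unfold 1 (reflect across v@2): 4 holes -> [(5, 0), (5, 1), (5, 2), (5, 3)]
Unfold 2 (reflect across h@5): 8 holes -> [(4, 0), (4, 1), (4, 2), (4, 3), (5, 0), (5, 1), (5, 2), (5, 3)]
Unfold 3 (reflect across v@4): 16 holes -> [(4, 0), (4, 1), (4, 2), (4, 3), (4, 4), (4, 5), (4, 6), (4, 7), (5, 0), (5, 1), (5, 2), (5, 3), (5, 4), (5, 5), (5, 6), (5, 7)]
Unfold 4 (reflect across h@6): 32 holes -> [(4, 0), (4, 1), (4, 2), (4, 3), (4, 4), (4, 5), (4, 6), (4, 7), (5, 0), (5, 1), (5, 2), (5, 3), (5, 4), (5, 5), (5, 6), (5, 7), (6, 0), (6, 1), (6, 2), (6, 3), (6, 4), (6, 5), (6, 6), (6, 7), (7, 0), (7, 1), (7, 2), (7, 3), (7, 4), (7, 5), (7, 6), (7, 7)]
Unfold 5 (reflect across h@4): 64 holes -> [(0, 0), (0, 1), (0, 2), (0, 3), (0, 4), (0, 5), (0, 6), (0, 7), (1, 0), (1, 1), (1, 2), (1, 3), (1, 4), (1, 5), (1, 6), (1, 7), (2, 0), (2, 1), (2, 2), (2, 3), (2, 4), (2, 5), (2, 6), (2, 7), (3, 0), (3, 1), (3, 2), (3, 3), (3, 4), (3, 5), (3, 6), (3, 7), (4, 0), (4, 1), (4, 2), (4, 3), (4, 4), (4, 5), (4, 6), (4, 7), (5, 0), (5, 1), (5, 2), (5, 3), (5, 4), (5, 5), (5, 6), (5, 7), (6, 0), (6, 1), (6, 2), (6, 3), (6, 4), (6, 5), (6, 6), (6, 7), (7, 0), (7, 1), (7, 2), (7, 3), (7, 4), (7, 5), (7, 6), (7, 7)]

Answer: OOOOOOOO
OOOOOOOO
OOOOOOOO
OOOOOOOO
OOOOOOOO
OOOOOOOO
OOOOOOOO
OOOOOOOO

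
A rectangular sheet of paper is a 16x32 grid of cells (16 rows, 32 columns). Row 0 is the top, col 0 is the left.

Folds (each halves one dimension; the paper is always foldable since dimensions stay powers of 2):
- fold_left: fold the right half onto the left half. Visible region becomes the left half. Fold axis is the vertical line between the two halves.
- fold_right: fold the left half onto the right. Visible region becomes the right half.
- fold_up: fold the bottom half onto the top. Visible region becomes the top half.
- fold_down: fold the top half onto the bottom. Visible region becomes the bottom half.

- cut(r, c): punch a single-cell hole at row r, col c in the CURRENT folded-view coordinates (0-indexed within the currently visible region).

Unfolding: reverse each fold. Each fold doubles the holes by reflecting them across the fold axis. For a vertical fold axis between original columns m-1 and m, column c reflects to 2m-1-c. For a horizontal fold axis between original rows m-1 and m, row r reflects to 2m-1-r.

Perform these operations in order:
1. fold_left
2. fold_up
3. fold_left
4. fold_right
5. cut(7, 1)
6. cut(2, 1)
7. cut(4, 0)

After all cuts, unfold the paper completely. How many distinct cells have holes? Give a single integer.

Answer: 48

Derivation:
Op 1 fold_left: fold axis v@16; visible region now rows[0,16) x cols[0,16) = 16x16
Op 2 fold_up: fold axis h@8; visible region now rows[0,8) x cols[0,16) = 8x16
Op 3 fold_left: fold axis v@8; visible region now rows[0,8) x cols[0,8) = 8x8
Op 4 fold_right: fold axis v@4; visible region now rows[0,8) x cols[4,8) = 8x4
Op 5 cut(7, 1): punch at orig (7,5); cuts so far [(7, 5)]; region rows[0,8) x cols[4,8) = 8x4
Op 6 cut(2, 1): punch at orig (2,5); cuts so far [(2, 5), (7, 5)]; region rows[0,8) x cols[4,8) = 8x4
Op 7 cut(4, 0): punch at orig (4,4); cuts so far [(2, 5), (4, 4), (7, 5)]; region rows[0,8) x cols[4,8) = 8x4
Unfold 1 (reflect across v@4): 6 holes -> [(2, 2), (2, 5), (4, 3), (4, 4), (7, 2), (7, 5)]
Unfold 2 (reflect across v@8): 12 holes -> [(2, 2), (2, 5), (2, 10), (2, 13), (4, 3), (4, 4), (4, 11), (4, 12), (7, 2), (7, 5), (7, 10), (7, 13)]
Unfold 3 (reflect across h@8): 24 holes -> [(2, 2), (2, 5), (2, 10), (2, 13), (4, 3), (4, 4), (4, 11), (4, 12), (7, 2), (7, 5), (7, 10), (7, 13), (8, 2), (8, 5), (8, 10), (8, 13), (11, 3), (11, 4), (11, 11), (11, 12), (13, 2), (13, 5), (13, 10), (13, 13)]
Unfold 4 (reflect across v@16): 48 holes -> [(2, 2), (2, 5), (2, 10), (2, 13), (2, 18), (2, 21), (2, 26), (2, 29), (4, 3), (4, 4), (4, 11), (4, 12), (4, 19), (4, 20), (4, 27), (4, 28), (7, 2), (7, 5), (7, 10), (7, 13), (7, 18), (7, 21), (7, 26), (7, 29), (8, 2), (8, 5), (8, 10), (8, 13), (8, 18), (8, 21), (8, 26), (8, 29), (11, 3), (11, 4), (11, 11), (11, 12), (11, 19), (11, 20), (11, 27), (11, 28), (13, 2), (13, 5), (13, 10), (13, 13), (13, 18), (13, 21), (13, 26), (13, 29)]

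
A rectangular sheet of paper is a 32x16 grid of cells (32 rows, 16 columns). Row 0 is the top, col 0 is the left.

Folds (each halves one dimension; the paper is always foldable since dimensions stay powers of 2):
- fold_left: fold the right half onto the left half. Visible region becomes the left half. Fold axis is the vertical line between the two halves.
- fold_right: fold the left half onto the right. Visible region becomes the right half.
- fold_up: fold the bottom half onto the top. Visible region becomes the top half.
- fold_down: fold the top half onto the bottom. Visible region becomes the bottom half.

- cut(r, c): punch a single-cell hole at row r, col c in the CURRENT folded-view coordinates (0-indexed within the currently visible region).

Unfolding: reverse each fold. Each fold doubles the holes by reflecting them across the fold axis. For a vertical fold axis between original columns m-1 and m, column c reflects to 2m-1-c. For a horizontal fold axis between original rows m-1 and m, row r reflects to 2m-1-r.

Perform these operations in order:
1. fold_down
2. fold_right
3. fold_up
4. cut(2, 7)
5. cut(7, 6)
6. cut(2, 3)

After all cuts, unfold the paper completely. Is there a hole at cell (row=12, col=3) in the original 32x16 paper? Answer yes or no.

Answer: no

Derivation:
Op 1 fold_down: fold axis h@16; visible region now rows[16,32) x cols[0,16) = 16x16
Op 2 fold_right: fold axis v@8; visible region now rows[16,32) x cols[8,16) = 16x8
Op 3 fold_up: fold axis h@24; visible region now rows[16,24) x cols[8,16) = 8x8
Op 4 cut(2, 7): punch at orig (18,15); cuts so far [(18, 15)]; region rows[16,24) x cols[8,16) = 8x8
Op 5 cut(7, 6): punch at orig (23,14); cuts so far [(18, 15), (23, 14)]; region rows[16,24) x cols[8,16) = 8x8
Op 6 cut(2, 3): punch at orig (18,11); cuts so far [(18, 11), (18, 15), (23, 14)]; region rows[16,24) x cols[8,16) = 8x8
Unfold 1 (reflect across h@24): 6 holes -> [(18, 11), (18, 15), (23, 14), (24, 14), (29, 11), (29, 15)]
Unfold 2 (reflect across v@8): 12 holes -> [(18, 0), (18, 4), (18, 11), (18, 15), (23, 1), (23, 14), (24, 1), (24, 14), (29, 0), (29, 4), (29, 11), (29, 15)]
Unfold 3 (reflect across h@16): 24 holes -> [(2, 0), (2, 4), (2, 11), (2, 15), (7, 1), (7, 14), (8, 1), (8, 14), (13, 0), (13, 4), (13, 11), (13, 15), (18, 0), (18, 4), (18, 11), (18, 15), (23, 1), (23, 14), (24, 1), (24, 14), (29, 0), (29, 4), (29, 11), (29, 15)]
Holes: [(2, 0), (2, 4), (2, 11), (2, 15), (7, 1), (7, 14), (8, 1), (8, 14), (13, 0), (13, 4), (13, 11), (13, 15), (18, 0), (18, 4), (18, 11), (18, 15), (23, 1), (23, 14), (24, 1), (24, 14), (29, 0), (29, 4), (29, 11), (29, 15)]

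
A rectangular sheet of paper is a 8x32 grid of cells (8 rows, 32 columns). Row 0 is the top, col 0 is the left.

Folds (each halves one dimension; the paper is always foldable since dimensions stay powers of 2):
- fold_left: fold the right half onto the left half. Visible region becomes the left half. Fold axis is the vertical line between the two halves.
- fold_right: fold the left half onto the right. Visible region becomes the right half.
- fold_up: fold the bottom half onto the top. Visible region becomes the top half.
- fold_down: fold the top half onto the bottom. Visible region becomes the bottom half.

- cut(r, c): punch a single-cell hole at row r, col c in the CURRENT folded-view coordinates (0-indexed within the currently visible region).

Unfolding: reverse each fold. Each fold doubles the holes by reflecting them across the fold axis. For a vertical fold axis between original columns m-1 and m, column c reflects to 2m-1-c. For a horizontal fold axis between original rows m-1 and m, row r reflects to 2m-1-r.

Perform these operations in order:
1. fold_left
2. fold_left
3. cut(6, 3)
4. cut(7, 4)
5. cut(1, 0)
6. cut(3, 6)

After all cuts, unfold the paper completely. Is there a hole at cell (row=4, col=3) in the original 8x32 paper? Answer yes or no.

Answer: no

Derivation:
Op 1 fold_left: fold axis v@16; visible region now rows[0,8) x cols[0,16) = 8x16
Op 2 fold_left: fold axis v@8; visible region now rows[0,8) x cols[0,8) = 8x8
Op 3 cut(6, 3): punch at orig (6,3); cuts so far [(6, 3)]; region rows[0,8) x cols[0,8) = 8x8
Op 4 cut(7, 4): punch at orig (7,4); cuts so far [(6, 3), (7, 4)]; region rows[0,8) x cols[0,8) = 8x8
Op 5 cut(1, 0): punch at orig (1,0); cuts so far [(1, 0), (6, 3), (7, 4)]; region rows[0,8) x cols[0,8) = 8x8
Op 6 cut(3, 6): punch at orig (3,6); cuts so far [(1, 0), (3, 6), (6, 3), (7, 4)]; region rows[0,8) x cols[0,8) = 8x8
Unfold 1 (reflect across v@8): 8 holes -> [(1, 0), (1, 15), (3, 6), (3, 9), (6, 3), (6, 12), (7, 4), (7, 11)]
Unfold 2 (reflect across v@16): 16 holes -> [(1, 0), (1, 15), (1, 16), (1, 31), (3, 6), (3, 9), (3, 22), (3, 25), (6, 3), (6, 12), (6, 19), (6, 28), (7, 4), (7, 11), (7, 20), (7, 27)]
Holes: [(1, 0), (1, 15), (1, 16), (1, 31), (3, 6), (3, 9), (3, 22), (3, 25), (6, 3), (6, 12), (6, 19), (6, 28), (7, 4), (7, 11), (7, 20), (7, 27)]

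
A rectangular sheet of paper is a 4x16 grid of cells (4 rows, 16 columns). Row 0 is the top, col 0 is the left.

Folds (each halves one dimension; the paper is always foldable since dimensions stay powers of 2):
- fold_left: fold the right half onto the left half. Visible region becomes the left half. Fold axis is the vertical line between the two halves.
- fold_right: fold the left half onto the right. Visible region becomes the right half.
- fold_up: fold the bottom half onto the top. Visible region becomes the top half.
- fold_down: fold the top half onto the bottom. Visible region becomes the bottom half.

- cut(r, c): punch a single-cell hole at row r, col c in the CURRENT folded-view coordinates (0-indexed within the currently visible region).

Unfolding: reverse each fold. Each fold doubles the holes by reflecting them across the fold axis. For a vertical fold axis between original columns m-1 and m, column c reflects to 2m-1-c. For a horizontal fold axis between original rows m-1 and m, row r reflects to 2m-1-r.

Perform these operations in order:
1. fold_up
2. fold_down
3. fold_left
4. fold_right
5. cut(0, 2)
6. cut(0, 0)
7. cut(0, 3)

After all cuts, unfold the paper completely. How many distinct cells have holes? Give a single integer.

Answer: 48

Derivation:
Op 1 fold_up: fold axis h@2; visible region now rows[0,2) x cols[0,16) = 2x16
Op 2 fold_down: fold axis h@1; visible region now rows[1,2) x cols[0,16) = 1x16
Op 3 fold_left: fold axis v@8; visible region now rows[1,2) x cols[0,8) = 1x8
Op 4 fold_right: fold axis v@4; visible region now rows[1,2) x cols[4,8) = 1x4
Op 5 cut(0, 2): punch at orig (1,6); cuts so far [(1, 6)]; region rows[1,2) x cols[4,8) = 1x4
Op 6 cut(0, 0): punch at orig (1,4); cuts so far [(1, 4), (1, 6)]; region rows[1,2) x cols[4,8) = 1x4
Op 7 cut(0, 3): punch at orig (1,7); cuts so far [(1, 4), (1, 6), (1, 7)]; region rows[1,2) x cols[4,8) = 1x4
Unfold 1 (reflect across v@4): 6 holes -> [(1, 0), (1, 1), (1, 3), (1, 4), (1, 6), (1, 7)]
Unfold 2 (reflect across v@8): 12 holes -> [(1, 0), (1, 1), (1, 3), (1, 4), (1, 6), (1, 7), (1, 8), (1, 9), (1, 11), (1, 12), (1, 14), (1, 15)]
Unfold 3 (reflect across h@1): 24 holes -> [(0, 0), (0, 1), (0, 3), (0, 4), (0, 6), (0, 7), (0, 8), (0, 9), (0, 11), (0, 12), (0, 14), (0, 15), (1, 0), (1, 1), (1, 3), (1, 4), (1, 6), (1, 7), (1, 8), (1, 9), (1, 11), (1, 12), (1, 14), (1, 15)]
Unfold 4 (reflect across h@2): 48 holes -> [(0, 0), (0, 1), (0, 3), (0, 4), (0, 6), (0, 7), (0, 8), (0, 9), (0, 11), (0, 12), (0, 14), (0, 15), (1, 0), (1, 1), (1, 3), (1, 4), (1, 6), (1, 7), (1, 8), (1, 9), (1, 11), (1, 12), (1, 14), (1, 15), (2, 0), (2, 1), (2, 3), (2, 4), (2, 6), (2, 7), (2, 8), (2, 9), (2, 11), (2, 12), (2, 14), (2, 15), (3, 0), (3, 1), (3, 3), (3, 4), (3, 6), (3, 7), (3, 8), (3, 9), (3, 11), (3, 12), (3, 14), (3, 15)]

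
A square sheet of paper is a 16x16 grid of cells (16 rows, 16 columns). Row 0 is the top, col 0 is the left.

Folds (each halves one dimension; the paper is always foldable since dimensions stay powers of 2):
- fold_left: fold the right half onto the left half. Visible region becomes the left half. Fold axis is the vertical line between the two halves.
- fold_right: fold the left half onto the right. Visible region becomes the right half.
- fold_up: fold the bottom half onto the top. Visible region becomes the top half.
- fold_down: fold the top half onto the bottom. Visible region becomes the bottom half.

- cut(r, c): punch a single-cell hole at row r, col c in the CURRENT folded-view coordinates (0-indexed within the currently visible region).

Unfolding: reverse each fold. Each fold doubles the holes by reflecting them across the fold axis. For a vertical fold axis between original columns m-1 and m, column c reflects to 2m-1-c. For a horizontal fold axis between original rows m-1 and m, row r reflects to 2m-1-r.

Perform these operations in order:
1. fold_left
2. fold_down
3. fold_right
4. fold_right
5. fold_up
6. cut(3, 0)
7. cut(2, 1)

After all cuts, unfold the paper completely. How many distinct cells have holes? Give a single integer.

Op 1 fold_left: fold axis v@8; visible region now rows[0,16) x cols[0,8) = 16x8
Op 2 fold_down: fold axis h@8; visible region now rows[8,16) x cols[0,8) = 8x8
Op 3 fold_right: fold axis v@4; visible region now rows[8,16) x cols[4,8) = 8x4
Op 4 fold_right: fold axis v@6; visible region now rows[8,16) x cols[6,8) = 8x2
Op 5 fold_up: fold axis h@12; visible region now rows[8,12) x cols[6,8) = 4x2
Op 6 cut(3, 0): punch at orig (11,6); cuts so far [(11, 6)]; region rows[8,12) x cols[6,8) = 4x2
Op 7 cut(2, 1): punch at orig (10,7); cuts so far [(10, 7), (11, 6)]; region rows[8,12) x cols[6,8) = 4x2
Unfold 1 (reflect across h@12): 4 holes -> [(10, 7), (11, 6), (12, 6), (13, 7)]
Unfold 2 (reflect across v@6): 8 holes -> [(10, 4), (10, 7), (11, 5), (11, 6), (12, 5), (12, 6), (13, 4), (13, 7)]
Unfold 3 (reflect across v@4): 16 holes -> [(10, 0), (10, 3), (10, 4), (10, 7), (11, 1), (11, 2), (11, 5), (11, 6), (12, 1), (12, 2), (12, 5), (12, 6), (13, 0), (13, 3), (13, 4), (13, 7)]
Unfold 4 (reflect across h@8): 32 holes -> [(2, 0), (2, 3), (2, 4), (2, 7), (3, 1), (3, 2), (3, 5), (3, 6), (4, 1), (4, 2), (4, 5), (4, 6), (5, 0), (5, 3), (5, 4), (5, 7), (10, 0), (10, 3), (10, 4), (10, 7), (11, 1), (11, 2), (11, 5), (11, 6), (12, 1), (12, 2), (12, 5), (12, 6), (13, 0), (13, 3), (13, 4), (13, 7)]
Unfold 5 (reflect across v@8): 64 holes -> [(2, 0), (2, 3), (2, 4), (2, 7), (2, 8), (2, 11), (2, 12), (2, 15), (3, 1), (3, 2), (3, 5), (3, 6), (3, 9), (3, 10), (3, 13), (3, 14), (4, 1), (4, 2), (4, 5), (4, 6), (4, 9), (4, 10), (4, 13), (4, 14), (5, 0), (5, 3), (5, 4), (5, 7), (5, 8), (5, 11), (5, 12), (5, 15), (10, 0), (10, 3), (10, 4), (10, 7), (10, 8), (10, 11), (10, 12), (10, 15), (11, 1), (11, 2), (11, 5), (11, 6), (11, 9), (11, 10), (11, 13), (11, 14), (12, 1), (12, 2), (12, 5), (12, 6), (12, 9), (12, 10), (12, 13), (12, 14), (13, 0), (13, 3), (13, 4), (13, 7), (13, 8), (13, 11), (13, 12), (13, 15)]

Answer: 64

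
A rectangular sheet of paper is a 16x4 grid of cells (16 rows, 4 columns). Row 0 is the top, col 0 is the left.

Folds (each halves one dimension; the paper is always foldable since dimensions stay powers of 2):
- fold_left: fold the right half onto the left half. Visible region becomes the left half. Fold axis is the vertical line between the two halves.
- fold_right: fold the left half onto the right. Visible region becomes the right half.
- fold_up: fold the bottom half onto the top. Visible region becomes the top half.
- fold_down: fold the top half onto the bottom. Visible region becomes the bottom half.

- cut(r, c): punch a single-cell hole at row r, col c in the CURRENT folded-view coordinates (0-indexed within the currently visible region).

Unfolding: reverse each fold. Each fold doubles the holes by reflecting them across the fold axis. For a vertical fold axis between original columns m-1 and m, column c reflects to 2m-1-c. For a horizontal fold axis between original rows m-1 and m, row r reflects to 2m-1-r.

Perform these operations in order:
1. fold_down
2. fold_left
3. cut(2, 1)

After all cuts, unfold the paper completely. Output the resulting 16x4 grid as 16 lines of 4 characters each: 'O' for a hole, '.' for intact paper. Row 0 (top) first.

Answer: ....
....
....
....
....
.OO.
....
....
....
....
.OO.
....
....
....
....
....

Derivation:
Op 1 fold_down: fold axis h@8; visible region now rows[8,16) x cols[0,4) = 8x4
Op 2 fold_left: fold axis v@2; visible region now rows[8,16) x cols[0,2) = 8x2
Op 3 cut(2, 1): punch at orig (10,1); cuts so far [(10, 1)]; region rows[8,16) x cols[0,2) = 8x2
Unfold 1 (reflect across v@2): 2 holes -> [(10, 1), (10, 2)]
Unfold 2 (reflect across h@8): 4 holes -> [(5, 1), (5, 2), (10, 1), (10, 2)]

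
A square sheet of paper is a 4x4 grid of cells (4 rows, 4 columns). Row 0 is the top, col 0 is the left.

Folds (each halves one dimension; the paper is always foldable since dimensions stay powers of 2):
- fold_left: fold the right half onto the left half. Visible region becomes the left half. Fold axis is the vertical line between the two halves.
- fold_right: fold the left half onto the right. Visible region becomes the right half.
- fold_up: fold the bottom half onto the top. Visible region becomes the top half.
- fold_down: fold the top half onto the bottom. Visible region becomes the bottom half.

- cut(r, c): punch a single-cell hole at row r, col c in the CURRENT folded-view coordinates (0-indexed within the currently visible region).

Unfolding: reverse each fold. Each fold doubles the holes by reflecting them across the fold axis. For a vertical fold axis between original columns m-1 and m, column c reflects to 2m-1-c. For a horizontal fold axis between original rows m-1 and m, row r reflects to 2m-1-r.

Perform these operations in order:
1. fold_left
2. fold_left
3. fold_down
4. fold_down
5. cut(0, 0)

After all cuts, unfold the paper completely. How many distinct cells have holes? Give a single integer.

Op 1 fold_left: fold axis v@2; visible region now rows[0,4) x cols[0,2) = 4x2
Op 2 fold_left: fold axis v@1; visible region now rows[0,4) x cols[0,1) = 4x1
Op 3 fold_down: fold axis h@2; visible region now rows[2,4) x cols[0,1) = 2x1
Op 4 fold_down: fold axis h@3; visible region now rows[3,4) x cols[0,1) = 1x1
Op 5 cut(0, 0): punch at orig (3,0); cuts so far [(3, 0)]; region rows[3,4) x cols[0,1) = 1x1
Unfold 1 (reflect across h@3): 2 holes -> [(2, 0), (3, 0)]
Unfold 2 (reflect across h@2): 4 holes -> [(0, 0), (1, 0), (2, 0), (3, 0)]
Unfold 3 (reflect across v@1): 8 holes -> [(0, 0), (0, 1), (1, 0), (1, 1), (2, 0), (2, 1), (3, 0), (3, 1)]
Unfold 4 (reflect across v@2): 16 holes -> [(0, 0), (0, 1), (0, 2), (0, 3), (1, 0), (1, 1), (1, 2), (1, 3), (2, 0), (2, 1), (2, 2), (2, 3), (3, 0), (3, 1), (3, 2), (3, 3)]

Answer: 16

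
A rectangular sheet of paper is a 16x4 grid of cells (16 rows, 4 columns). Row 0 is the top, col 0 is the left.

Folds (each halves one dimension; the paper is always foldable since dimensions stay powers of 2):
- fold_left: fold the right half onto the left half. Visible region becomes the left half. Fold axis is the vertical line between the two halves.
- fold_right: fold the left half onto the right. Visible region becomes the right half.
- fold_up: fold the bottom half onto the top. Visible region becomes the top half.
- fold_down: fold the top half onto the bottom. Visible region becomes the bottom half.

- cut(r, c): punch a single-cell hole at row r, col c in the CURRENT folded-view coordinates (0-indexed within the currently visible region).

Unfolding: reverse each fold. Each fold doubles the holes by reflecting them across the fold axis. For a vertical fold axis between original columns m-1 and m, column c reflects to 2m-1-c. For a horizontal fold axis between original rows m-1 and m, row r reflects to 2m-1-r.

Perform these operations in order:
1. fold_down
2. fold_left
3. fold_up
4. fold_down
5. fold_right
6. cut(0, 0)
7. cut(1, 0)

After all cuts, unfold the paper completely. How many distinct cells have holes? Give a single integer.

Answer: 64

Derivation:
Op 1 fold_down: fold axis h@8; visible region now rows[8,16) x cols[0,4) = 8x4
Op 2 fold_left: fold axis v@2; visible region now rows[8,16) x cols[0,2) = 8x2
Op 3 fold_up: fold axis h@12; visible region now rows[8,12) x cols[0,2) = 4x2
Op 4 fold_down: fold axis h@10; visible region now rows[10,12) x cols[0,2) = 2x2
Op 5 fold_right: fold axis v@1; visible region now rows[10,12) x cols[1,2) = 2x1
Op 6 cut(0, 0): punch at orig (10,1); cuts so far [(10, 1)]; region rows[10,12) x cols[1,2) = 2x1
Op 7 cut(1, 0): punch at orig (11,1); cuts so far [(10, 1), (11, 1)]; region rows[10,12) x cols[1,2) = 2x1
Unfold 1 (reflect across v@1): 4 holes -> [(10, 0), (10, 1), (11, 0), (11, 1)]
Unfold 2 (reflect across h@10): 8 holes -> [(8, 0), (8, 1), (9, 0), (9, 1), (10, 0), (10, 1), (11, 0), (11, 1)]
Unfold 3 (reflect across h@12): 16 holes -> [(8, 0), (8, 1), (9, 0), (9, 1), (10, 0), (10, 1), (11, 0), (11, 1), (12, 0), (12, 1), (13, 0), (13, 1), (14, 0), (14, 1), (15, 0), (15, 1)]
Unfold 4 (reflect across v@2): 32 holes -> [(8, 0), (8, 1), (8, 2), (8, 3), (9, 0), (9, 1), (9, 2), (9, 3), (10, 0), (10, 1), (10, 2), (10, 3), (11, 0), (11, 1), (11, 2), (11, 3), (12, 0), (12, 1), (12, 2), (12, 3), (13, 0), (13, 1), (13, 2), (13, 3), (14, 0), (14, 1), (14, 2), (14, 3), (15, 0), (15, 1), (15, 2), (15, 3)]
Unfold 5 (reflect across h@8): 64 holes -> [(0, 0), (0, 1), (0, 2), (0, 3), (1, 0), (1, 1), (1, 2), (1, 3), (2, 0), (2, 1), (2, 2), (2, 3), (3, 0), (3, 1), (3, 2), (3, 3), (4, 0), (4, 1), (4, 2), (4, 3), (5, 0), (5, 1), (5, 2), (5, 3), (6, 0), (6, 1), (6, 2), (6, 3), (7, 0), (7, 1), (7, 2), (7, 3), (8, 0), (8, 1), (8, 2), (8, 3), (9, 0), (9, 1), (9, 2), (9, 3), (10, 0), (10, 1), (10, 2), (10, 3), (11, 0), (11, 1), (11, 2), (11, 3), (12, 0), (12, 1), (12, 2), (12, 3), (13, 0), (13, 1), (13, 2), (13, 3), (14, 0), (14, 1), (14, 2), (14, 3), (15, 0), (15, 1), (15, 2), (15, 3)]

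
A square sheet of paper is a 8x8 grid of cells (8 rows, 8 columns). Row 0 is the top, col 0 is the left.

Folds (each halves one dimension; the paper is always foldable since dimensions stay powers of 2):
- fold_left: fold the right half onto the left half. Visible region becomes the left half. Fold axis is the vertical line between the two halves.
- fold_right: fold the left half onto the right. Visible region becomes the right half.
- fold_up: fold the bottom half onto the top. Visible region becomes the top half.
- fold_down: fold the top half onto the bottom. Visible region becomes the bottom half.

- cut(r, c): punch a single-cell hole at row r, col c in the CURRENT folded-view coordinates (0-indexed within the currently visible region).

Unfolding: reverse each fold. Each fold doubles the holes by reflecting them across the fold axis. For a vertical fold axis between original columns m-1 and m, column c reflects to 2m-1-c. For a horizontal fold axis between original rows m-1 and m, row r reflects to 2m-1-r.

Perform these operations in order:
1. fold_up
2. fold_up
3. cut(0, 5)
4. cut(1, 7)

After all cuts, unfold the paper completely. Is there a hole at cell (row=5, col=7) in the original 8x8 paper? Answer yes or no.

Answer: yes

Derivation:
Op 1 fold_up: fold axis h@4; visible region now rows[0,4) x cols[0,8) = 4x8
Op 2 fold_up: fold axis h@2; visible region now rows[0,2) x cols[0,8) = 2x8
Op 3 cut(0, 5): punch at orig (0,5); cuts so far [(0, 5)]; region rows[0,2) x cols[0,8) = 2x8
Op 4 cut(1, 7): punch at orig (1,7); cuts so far [(0, 5), (1, 7)]; region rows[0,2) x cols[0,8) = 2x8
Unfold 1 (reflect across h@2): 4 holes -> [(0, 5), (1, 7), (2, 7), (3, 5)]
Unfold 2 (reflect across h@4): 8 holes -> [(0, 5), (1, 7), (2, 7), (3, 5), (4, 5), (5, 7), (6, 7), (7, 5)]
Holes: [(0, 5), (1, 7), (2, 7), (3, 5), (4, 5), (5, 7), (6, 7), (7, 5)]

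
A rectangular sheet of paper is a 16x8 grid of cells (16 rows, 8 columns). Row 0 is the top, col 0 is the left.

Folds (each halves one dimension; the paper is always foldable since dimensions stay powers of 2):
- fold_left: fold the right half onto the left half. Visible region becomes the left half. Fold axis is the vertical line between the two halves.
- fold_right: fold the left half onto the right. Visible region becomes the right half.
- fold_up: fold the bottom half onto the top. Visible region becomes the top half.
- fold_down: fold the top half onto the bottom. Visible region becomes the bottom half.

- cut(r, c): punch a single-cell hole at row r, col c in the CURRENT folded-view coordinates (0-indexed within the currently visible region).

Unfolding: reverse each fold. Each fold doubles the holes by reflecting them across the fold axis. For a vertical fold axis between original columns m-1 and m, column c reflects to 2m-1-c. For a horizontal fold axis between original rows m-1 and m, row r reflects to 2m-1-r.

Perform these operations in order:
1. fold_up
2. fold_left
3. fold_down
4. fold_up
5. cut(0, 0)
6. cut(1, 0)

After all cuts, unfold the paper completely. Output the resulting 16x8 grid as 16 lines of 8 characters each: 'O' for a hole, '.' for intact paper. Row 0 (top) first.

Op 1 fold_up: fold axis h@8; visible region now rows[0,8) x cols[0,8) = 8x8
Op 2 fold_left: fold axis v@4; visible region now rows[0,8) x cols[0,4) = 8x4
Op 3 fold_down: fold axis h@4; visible region now rows[4,8) x cols[0,4) = 4x4
Op 4 fold_up: fold axis h@6; visible region now rows[4,6) x cols[0,4) = 2x4
Op 5 cut(0, 0): punch at orig (4,0); cuts so far [(4, 0)]; region rows[4,6) x cols[0,4) = 2x4
Op 6 cut(1, 0): punch at orig (5,0); cuts so far [(4, 0), (5, 0)]; region rows[4,6) x cols[0,4) = 2x4
Unfold 1 (reflect across h@6): 4 holes -> [(4, 0), (5, 0), (6, 0), (7, 0)]
Unfold 2 (reflect across h@4): 8 holes -> [(0, 0), (1, 0), (2, 0), (3, 0), (4, 0), (5, 0), (6, 0), (7, 0)]
Unfold 3 (reflect across v@4): 16 holes -> [(0, 0), (0, 7), (1, 0), (1, 7), (2, 0), (2, 7), (3, 0), (3, 7), (4, 0), (4, 7), (5, 0), (5, 7), (6, 0), (6, 7), (7, 0), (7, 7)]
Unfold 4 (reflect across h@8): 32 holes -> [(0, 0), (0, 7), (1, 0), (1, 7), (2, 0), (2, 7), (3, 0), (3, 7), (4, 0), (4, 7), (5, 0), (5, 7), (6, 0), (6, 7), (7, 0), (7, 7), (8, 0), (8, 7), (9, 0), (9, 7), (10, 0), (10, 7), (11, 0), (11, 7), (12, 0), (12, 7), (13, 0), (13, 7), (14, 0), (14, 7), (15, 0), (15, 7)]

Answer: O......O
O......O
O......O
O......O
O......O
O......O
O......O
O......O
O......O
O......O
O......O
O......O
O......O
O......O
O......O
O......O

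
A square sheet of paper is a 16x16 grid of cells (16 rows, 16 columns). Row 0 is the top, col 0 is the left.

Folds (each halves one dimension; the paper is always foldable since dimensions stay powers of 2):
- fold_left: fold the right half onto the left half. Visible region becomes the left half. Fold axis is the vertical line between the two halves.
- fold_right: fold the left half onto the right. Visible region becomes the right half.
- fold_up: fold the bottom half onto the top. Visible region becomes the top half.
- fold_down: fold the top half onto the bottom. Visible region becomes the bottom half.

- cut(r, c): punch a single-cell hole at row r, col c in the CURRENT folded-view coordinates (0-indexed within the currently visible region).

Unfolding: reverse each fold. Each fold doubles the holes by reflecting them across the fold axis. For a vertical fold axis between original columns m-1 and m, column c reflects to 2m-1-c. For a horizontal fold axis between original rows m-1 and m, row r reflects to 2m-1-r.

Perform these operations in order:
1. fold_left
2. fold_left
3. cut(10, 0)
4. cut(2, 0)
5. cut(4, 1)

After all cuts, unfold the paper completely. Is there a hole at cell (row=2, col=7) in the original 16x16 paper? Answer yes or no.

Op 1 fold_left: fold axis v@8; visible region now rows[0,16) x cols[0,8) = 16x8
Op 2 fold_left: fold axis v@4; visible region now rows[0,16) x cols[0,4) = 16x4
Op 3 cut(10, 0): punch at orig (10,0); cuts so far [(10, 0)]; region rows[0,16) x cols[0,4) = 16x4
Op 4 cut(2, 0): punch at orig (2,0); cuts so far [(2, 0), (10, 0)]; region rows[0,16) x cols[0,4) = 16x4
Op 5 cut(4, 1): punch at orig (4,1); cuts so far [(2, 0), (4, 1), (10, 0)]; region rows[0,16) x cols[0,4) = 16x4
Unfold 1 (reflect across v@4): 6 holes -> [(2, 0), (2, 7), (4, 1), (4, 6), (10, 0), (10, 7)]
Unfold 2 (reflect across v@8): 12 holes -> [(2, 0), (2, 7), (2, 8), (2, 15), (4, 1), (4, 6), (4, 9), (4, 14), (10, 0), (10, 7), (10, 8), (10, 15)]
Holes: [(2, 0), (2, 7), (2, 8), (2, 15), (4, 1), (4, 6), (4, 9), (4, 14), (10, 0), (10, 7), (10, 8), (10, 15)]

Answer: yes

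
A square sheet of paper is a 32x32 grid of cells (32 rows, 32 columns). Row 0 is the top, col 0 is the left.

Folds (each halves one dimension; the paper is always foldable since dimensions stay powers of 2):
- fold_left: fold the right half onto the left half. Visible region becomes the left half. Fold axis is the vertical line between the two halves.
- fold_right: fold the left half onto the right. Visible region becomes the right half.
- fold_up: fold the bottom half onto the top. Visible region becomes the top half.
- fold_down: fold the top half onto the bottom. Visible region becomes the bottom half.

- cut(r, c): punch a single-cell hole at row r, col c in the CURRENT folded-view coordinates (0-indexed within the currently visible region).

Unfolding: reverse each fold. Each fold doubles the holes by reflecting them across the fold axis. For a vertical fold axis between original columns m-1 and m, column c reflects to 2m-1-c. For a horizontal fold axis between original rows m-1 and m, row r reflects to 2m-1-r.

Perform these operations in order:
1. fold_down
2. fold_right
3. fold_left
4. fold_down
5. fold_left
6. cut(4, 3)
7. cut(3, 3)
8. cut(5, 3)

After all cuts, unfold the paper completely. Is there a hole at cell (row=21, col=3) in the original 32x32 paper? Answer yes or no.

Op 1 fold_down: fold axis h@16; visible region now rows[16,32) x cols[0,32) = 16x32
Op 2 fold_right: fold axis v@16; visible region now rows[16,32) x cols[16,32) = 16x16
Op 3 fold_left: fold axis v@24; visible region now rows[16,32) x cols[16,24) = 16x8
Op 4 fold_down: fold axis h@24; visible region now rows[24,32) x cols[16,24) = 8x8
Op 5 fold_left: fold axis v@20; visible region now rows[24,32) x cols[16,20) = 8x4
Op 6 cut(4, 3): punch at orig (28,19); cuts so far [(28, 19)]; region rows[24,32) x cols[16,20) = 8x4
Op 7 cut(3, 3): punch at orig (27,19); cuts so far [(27, 19), (28, 19)]; region rows[24,32) x cols[16,20) = 8x4
Op 8 cut(5, 3): punch at orig (29,19); cuts so far [(27, 19), (28, 19), (29, 19)]; region rows[24,32) x cols[16,20) = 8x4
Unfold 1 (reflect across v@20): 6 holes -> [(27, 19), (27, 20), (28, 19), (28, 20), (29, 19), (29, 20)]
Unfold 2 (reflect across h@24): 12 holes -> [(18, 19), (18, 20), (19, 19), (19, 20), (20, 19), (20, 20), (27, 19), (27, 20), (28, 19), (28, 20), (29, 19), (29, 20)]
Unfold 3 (reflect across v@24): 24 holes -> [(18, 19), (18, 20), (18, 27), (18, 28), (19, 19), (19, 20), (19, 27), (19, 28), (20, 19), (20, 20), (20, 27), (20, 28), (27, 19), (27, 20), (27, 27), (27, 28), (28, 19), (28, 20), (28, 27), (28, 28), (29, 19), (29, 20), (29, 27), (29, 28)]
Unfold 4 (reflect across v@16): 48 holes -> [(18, 3), (18, 4), (18, 11), (18, 12), (18, 19), (18, 20), (18, 27), (18, 28), (19, 3), (19, 4), (19, 11), (19, 12), (19, 19), (19, 20), (19, 27), (19, 28), (20, 3), (20, 4), (20, 11), (20, 12), (20, 19), (20, 20), (20, 27), (20, 28), (27, 3), (27, 4), (27, 11), (27, 12), (27, 19), (27, 20), (27, 27), (27, 28), (28, 3), (28, 4), (28, 11), (28, 12), (28, 19), (28, 20), (28, 27), (28, 28), (29, 3), (29, 4), (29, 11), (29, 12), (29, 19), (29, 20), (29, 27), (29, 28)]
Unfold 5 (reflect across h@16): 96 holes -> [(2, 3), (2, 4), (2, 11), (2, 12), (2, 19), (2, 20), (2, 27), (2, 28), (3, 3), (3, 4), (3, 11), (3, 12), (3, 19), (3, 20), (3, 27), (3, 28), (4, 3), (4, 4), (4, 11), (4, 12), (4, 19), (4, 20), (4, 27), (4, 28), (11, 3), (11, 4), (11, 11), (11, 12), (11, 19), (11, 20), (11, 27), (11, 28), (12, 3), (12, 4), (12, 11), (12, 12), (12, 19), (12, 20), (12, 27), (12, 28), (13, 3), (13, 4), (13, 11), (13, 12), (13, 19), (13, 20), (13, 27), (13, 28), (18, 3), (18, 4), (18, 11), (18, 12), (18, 19), (18, 20), (18, 27), (18, 28), (19, 3), (19, 4), (19, 11), (19, 12), (19, 19), (19, 20), (19, 27), (19, 28), (20, 3), (20, 4), (20, 11), (20, 12), (20, 19), (20, 20), (20, 27), (20, 28), (27, 3), (27, 4), (27, 11), (27, 12), (27, 19), (27, 20), (27, 27), (27, 28), (28, 3), (28, 4), (28, 11), (28, 12), (28, 19), (28, 20), (28, 27), (28, 28), (29, 3), (29, 4), (29, 11), (29, 12), (29, 19), (29, 20), (29, 27), (29, 28)]
Holes: [(2, 3), (2, 4), (2, 11), (2, 12), (2, 19), (2, 20), (2, 27), (2, 28), (3, 3), (3, 4), (3, 11), (3, 12), (3, 19), (3, 20), (3, 27), (3, 28), (4, 3), (4, 4), (4, 11), (4, 12), (4, 19), (4, 20), (4, 27), (4, 28), (11, 3), (11, 4), (11, 11), (11, 12), (11, 19), (11, 20), (11, 27), (11, 28), (12, 3), (12, 4), (12, 11), (12, 12), (12, 19), (12, 20), (12, 27), (12, 28), (13, 3), (13, 4), (13, 11), (13, 12), (13, 19), (13, 20), (13, 27), (13, 28), (18, 3), (18, 4), (18, 11), (18, 12), (18, 19), (18, 20), (18, 27), (18, 28), (19, 3), (19, 4), (19, 11), (19, 12), (19, 19), (19, 20), (19, 27), (19, 28), (20, 3), (20, 4), (20, 11), (20, 12), (20, 19), (20, 20), (20, 27), (20, 28), (27, 3), (27, 4), (27, 11), (27, 12), (27, 19), (27, 20), (27, 27), (27, 28), (28, 3), (28, 4), (28, 11), (28, 12), (28, 19), (28, 20), (28, 27), (28, 28), (29, 3), (29, 4), (29, 11), (29, 12), (29, 19), (29, 20), (29, 27), (29, 28)]

Answer: no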